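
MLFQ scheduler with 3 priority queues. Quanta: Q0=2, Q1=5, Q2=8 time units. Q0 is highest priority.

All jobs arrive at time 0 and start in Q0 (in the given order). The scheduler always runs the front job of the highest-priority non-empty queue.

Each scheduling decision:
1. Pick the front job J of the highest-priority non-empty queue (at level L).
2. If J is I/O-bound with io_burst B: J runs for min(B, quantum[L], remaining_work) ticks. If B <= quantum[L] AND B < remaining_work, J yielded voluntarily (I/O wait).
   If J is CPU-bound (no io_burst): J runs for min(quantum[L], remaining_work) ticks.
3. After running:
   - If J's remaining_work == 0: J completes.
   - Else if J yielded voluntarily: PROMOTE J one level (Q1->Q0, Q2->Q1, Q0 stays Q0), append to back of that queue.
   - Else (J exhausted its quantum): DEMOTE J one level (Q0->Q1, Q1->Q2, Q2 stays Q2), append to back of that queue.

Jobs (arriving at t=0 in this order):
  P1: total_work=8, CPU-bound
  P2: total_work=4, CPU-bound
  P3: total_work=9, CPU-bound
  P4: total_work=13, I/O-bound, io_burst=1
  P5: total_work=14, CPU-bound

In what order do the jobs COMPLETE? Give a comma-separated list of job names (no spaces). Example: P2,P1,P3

t=0-2: P1@Q0 runs 2, rem=6, quantum used, demote→Q1. Q0=[P2,P3,P4,P5] Q1=[P1] Q2=[]
t=2-4: P2@Q0 runs 2, rem=2, quantum used, demote→Q1. Q0=[P3,P4,P5] Q1=[P1,P2] Q2=[]
t=4-6: P3@Q0 runs 2, rem=7, quantum used, demote→Q1. Q0=[P4,P5] Q1=[P1,P2,P3] Q2=[]
t=6-7: P4@Q0 runs 1, rem=12, I/O yield, promote→Q0. Q0=[P5,P4] Q1=[P1,P2,P3] Q2=[]
t=7-9: P5@Q0 runs 2, rem=12, quantum used, demote→Q1. Q0=[P4] Q1=[P1,P2,P3,P5] Q2=[]
t=9-10: P4@Q0 runs 1, rem=11, I/O yield, promote→Q0. Q0=[P4] Q1=[P1,P2,P3,P5] Q2=[]
t=10-11: P4@Q0 runs 1, rem=10, I/O yield, promote→Q0. Q0=[P4] Q1=[P1,P2,P3,P5] Q2=[]
t=11-12: P4@Q0 runs 1, rem=9, I/O yield, promote→Q0. Q0=[P4] Q1=[P1,P2,P3,P5] Q2=[]
t=12-13: P4@Q0 runs 1, rem=8, I/O yield, promote→Q0. Q0=[P4] Q1=[P1,P2,P3,P5] Q2=[]
t=13-14: P4@Q0 runs 1, rem=7, I/O yield, promote→Q0. Q0=[P4] Q1=[P1,P2,P3,P5] Q2=[]
t=14-15: P4@Q0 runs 1, rem=6, I/O yield, promote→Q0. Q0=[P4] Q1=[P1,P2,P3,P5] Q2=[]
t=15-16: P4@Q0 runs 1, rem=5, I/O yield, promote→Q0. Q0=[P4] Q1=[P1,P2,P3,P5] Q2=[]
t=16-17: P4@Q0 runs 1, rem=4, I/O yield, promote→Q0. Q0=[P4] Q1=[P1,P2,P3,P5] Q2=[]
t=17-18: P4@Q0 runs 1, rem=3, I/O yield, promote→Q0. Q0=[P4] Q1=[P1,P2,P3,P5] Q2=[]
t=18-19: P4@Q0 runs 1, rem=2, I/O yield, promote→Q0. Q0=[P4] Q1=[P1,P2,P3,P5] Q2=[]
t=19-20: P4@Q0 runs 1, rem=1, I/O yield, promote→Q0. Q0=[P4] Q1=[P1,P2,P3,P5] Q2=[]
t=20-21: P4@Q0 runs 1, rem=0, completes. Q0=[] Q1=[P1,P2,P3,P5] Q2=[]
t=21-26: P1@Q1 runs 5, rem=1, quantum used, demote→Q2. Q0=[] Q1=[P2,P3,P5] Q2=[P1]
t=26-28: P2@Q1 runs 2, rem=0, completes. Q0=[] Q1=[P3,P5] Q2=[P1]
t=28-33: P3@Q1 runs 5, rem=2, quantum used, demote→Q2. Q0=[] Q1=[P5] Q2=[P1,P3]
t=33-38: P5@Q1 runs 5, rem=7, quantum used, demote→Q2. Q0=[] Q1=[] Q2=[P1,P3,P5]
t=38-39: P1@Q2 runs 1, rem=0, completes. Q0=[] Q1=[] Q2=[P3,P5]
t=39-41: P3@Q2 runs 2, rem=0, completes. Q0=[] Q1=[] Q2=[P5]
t=41-48: P5@Q2 runs 7, rem=0, completes. Q0=[] Q1=[] Q2=[]

Answer: P4,P2,P1,P3,P5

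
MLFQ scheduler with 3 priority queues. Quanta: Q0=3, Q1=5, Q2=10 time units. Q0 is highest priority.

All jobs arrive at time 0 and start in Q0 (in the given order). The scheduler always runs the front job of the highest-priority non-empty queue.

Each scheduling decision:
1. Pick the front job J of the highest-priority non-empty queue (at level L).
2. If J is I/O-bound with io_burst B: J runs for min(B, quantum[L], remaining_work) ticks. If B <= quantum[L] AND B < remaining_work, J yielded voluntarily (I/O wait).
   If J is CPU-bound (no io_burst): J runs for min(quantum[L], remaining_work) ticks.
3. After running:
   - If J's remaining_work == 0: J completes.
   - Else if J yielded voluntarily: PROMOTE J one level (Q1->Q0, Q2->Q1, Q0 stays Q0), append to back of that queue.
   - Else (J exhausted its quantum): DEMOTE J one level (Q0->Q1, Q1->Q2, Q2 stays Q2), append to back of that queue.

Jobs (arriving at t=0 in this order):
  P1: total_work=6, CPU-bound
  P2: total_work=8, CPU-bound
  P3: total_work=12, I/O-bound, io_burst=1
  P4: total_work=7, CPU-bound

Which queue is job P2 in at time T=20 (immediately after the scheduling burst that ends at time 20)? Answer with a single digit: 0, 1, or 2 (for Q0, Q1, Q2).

t=0-3: P1@Q0 runs 3, rem=3, quantum used, demote→Q1. Q0=[P2,P3,P4] Q1=[P1] Q2=[]
t=3-6: P2@Q0 runs 3, rem=5, quantum used, demote→Q1. Q0=[P3,P4] Q1=[P1,P2] Q2=[]
t=6-7: P3@Q0 runs 1, rem=11, I/O yield, promote→Q0. Q0=[P4,P3] Q1=[P1,P2] Q2=[]
t=7-10: P4@Q0 runs 3, rem=4, quantum used, demote→Q1. Q0=[P3] Q1=[P1,P2,P4] Q2=[]
t=10-11: P3@Q0 runs 1, rem=10, I/O yield, promote→Q0. Q0=[P3] Q1=[P1,P2,P4] Q2=[]
t=11-12: P3@Q0 runs 1, rem=9, I/O yield, promote→Q0. Q0=[P3] Q1=[P1,P2,P4] Q2=[]
t=12-13: P3@Q0 runs 1, rem=8, I/O yield, promote→Q0. Q0=[P3] Q1=[P1,P2,P4] Q2=[]
t=13-14: P3@Q0 runs 1, rem=7, I/O yield, promote→Q0. Q0=[P3] Q1=[P1,P2,P4] Q2=[]
t=14-15: P3@Q0 runs 1, rem=6, I/O yield, promote→Q0. Q0=[P3] Q1=[P1,P2,P4] Q2=[]
t=15-16: P3@Q0 runs 1, rem=5, I/O yield, promote→Q0. Q0=[P3] Q1=[P1,P2,P4] Q2=[]
t=16-17: P3@Q0 runs 1, rem=4, I/O yield, promote→Q0. Q0=[P3] Q1=[P1,P2,P4] Q2=[]
t=17-18: P3@Q0 runs 1, rem=3, I/O yield, promote→Q0. Q0=[P3] Q1=[P1,P2,P4] Q2=[]
t=18-19: P3@Q0 runs 1, rem=2, I/O yield, promote→Q0. Q0=[P3] Q1=[P1,P2,P4] Q2=[]
t=19-20: P3@Q0 runs 1, rem=1, I/O yield, promote→Q0. Q0=[P3] Q1=[P1,P2,P4] Q2=[]
t=20-21: P3@Q0 runs 1, rem=0, completes. Q0=[] Q1=[P1,P2,P4] Q2=[]
t=21-24: P1@Q1 runs 3, rem=0, completes. Q0=[] Q1=[P2,P4] Q2=[]
t=24-29: P2@Q1 runs 5, rem=0, completes. Q0=[] Q1=[P4] Q2=[]
t=29-33: P4@Q1 runs 4, rem=0, completes. Q0=[] Q1=[] Q2=[]

Answer: 1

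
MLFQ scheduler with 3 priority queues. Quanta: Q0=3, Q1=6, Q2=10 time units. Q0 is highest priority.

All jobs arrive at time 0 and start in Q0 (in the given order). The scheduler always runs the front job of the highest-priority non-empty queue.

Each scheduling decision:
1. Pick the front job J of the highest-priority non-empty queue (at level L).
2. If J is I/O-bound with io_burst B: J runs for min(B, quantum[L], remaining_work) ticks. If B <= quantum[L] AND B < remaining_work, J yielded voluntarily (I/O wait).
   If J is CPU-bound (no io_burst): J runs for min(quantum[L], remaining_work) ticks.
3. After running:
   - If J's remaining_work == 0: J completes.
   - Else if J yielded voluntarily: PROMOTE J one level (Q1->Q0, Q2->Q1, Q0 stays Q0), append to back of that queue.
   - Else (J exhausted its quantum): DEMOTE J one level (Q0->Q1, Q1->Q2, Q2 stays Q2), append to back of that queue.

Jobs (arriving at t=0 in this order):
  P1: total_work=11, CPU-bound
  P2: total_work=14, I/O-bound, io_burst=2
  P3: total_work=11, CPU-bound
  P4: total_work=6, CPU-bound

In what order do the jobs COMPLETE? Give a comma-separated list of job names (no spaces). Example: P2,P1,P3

Answer: P2,P4,P1,P3

Derivation:
t=0-3: P1@Q0 runs 3, rem=8, quantum used, demote→Q1. Q0=[P2,P3,P4] Q1=[P1] Q2=[]
t=3-5: P2@Q0 runs 2, rem=12, I/O yield, promote→Q0. Q0=[P3,P4,P2] Q1=[P1] Q2=[]
t=5-8: P3@Q0 runs 3, rem=8, quantum used, demote→Q1. Q0=[P4,P2] Q1=[P1,P3] Q2=[]
t=8-11: P4@Q0 runs 3, rem=3, quantum used, demote→Q1. Q0=[P2] Q1=[P1,P3,P4] Q2=[]
t=11-13: P2@Q0 runs 2, rem=10, I/O yield, promote→Q0. Q0=[P2] Q1=[P1,P3,P4] Q2=[]
t=13-15: P2@Q0 runs 2, rem=8, I/O yield, promote→Q0. Q0=[P2] Q1=[P1,P3,P4] Q2=[]
t=15-17: P2@Q0 runs 2, rem=6, I/O yield, promote→Q0. Q0=[P2] Q1=[P1,P3,P4] Q2=[]
t=17-19: P2@Q0 runs 2, rem=4, I/O yield, promote→Q0. Q0=[P2] Q1=[P1,P3,P4] Q2=[]
t=19-21: P2@Q0 runs 2, rem=2, I/O yield, promote→Q0. Q0=[P2] Q1=[P1,P3,P4] Q2=[]
t=21-23: P2@Q0 runs 2, rem=0, completes. Q0=[] Q1=[P1,P3,P4] Q2=[]
t=23-29: P1@Q1 runs 6, rem=2, quantum used, demote→Q2. Q0=[] Q1=[P3,P4] Q2=[P1]
t=29-35: P3@Q1 runs 6, rem=2, quantum used, demote→Q2. Q0=[] Q1=[P4] Q2=[P1,P3]
t=35-38: P4@Q1 runs 3, rem=0, completes. Q0=[] Q1=[] Q2=[P1,P3]
t=38-40: P1@Q2 runs 2, rem=0, completes. Q0=[] Q1=[] Q2=[P3]
t=40-42: P3@Q2 runs 2, rem=0, completes. Q0=[] Q1=[] Q2=[]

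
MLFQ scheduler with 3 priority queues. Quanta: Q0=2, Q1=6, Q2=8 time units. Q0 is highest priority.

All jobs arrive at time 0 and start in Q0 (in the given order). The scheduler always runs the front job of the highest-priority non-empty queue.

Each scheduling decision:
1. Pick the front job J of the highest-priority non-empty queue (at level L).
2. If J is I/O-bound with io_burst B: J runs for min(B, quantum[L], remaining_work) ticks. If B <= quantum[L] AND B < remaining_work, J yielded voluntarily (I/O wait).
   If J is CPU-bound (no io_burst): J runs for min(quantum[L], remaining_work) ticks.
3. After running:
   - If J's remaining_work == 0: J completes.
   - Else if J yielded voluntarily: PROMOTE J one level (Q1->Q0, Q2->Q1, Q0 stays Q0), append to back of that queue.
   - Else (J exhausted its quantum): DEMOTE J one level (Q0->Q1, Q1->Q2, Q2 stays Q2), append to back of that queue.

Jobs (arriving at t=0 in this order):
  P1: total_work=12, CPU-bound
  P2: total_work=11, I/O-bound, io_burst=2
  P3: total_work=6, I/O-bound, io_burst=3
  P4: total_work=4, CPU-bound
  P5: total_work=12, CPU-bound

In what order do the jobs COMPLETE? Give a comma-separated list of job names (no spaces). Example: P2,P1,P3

t=0-2: P1@Q0 runs 2, rem=10, quantum used, demote→Q1. Q0=[P2,P3,P4,P5] Q1=[P1] Q2=[]
t=2-4: P2@Q0 runs 2, rem=9, I/O yield, promote→Q0. Q0=[P3,P4,P5,P2] Q1=[P1] Q2=[]
t=4-6: P3@Q0 runs 2, rem=4, quantum used, demote→Q1. Q0=[P4,P5,P2] Q1=[P1,P3] Q2=[]
t=6-8: P4@Q0 runs 2, rem=2, quantum used, demote→Q1. Q0=[P5,P2] Q1=[P1,P3,P4] Q2=[]
t=8-10: P5@Q0 runs 2, rem=10, quantum used, demote→Q1. Q0=[P2] Q1=[P1,P3,P4,P5] Q2=[]
t=10-12: P2@Q0 runs 2, rem=7, I/O yield, promote→Q0. Q0=[P2] Q1=[P1,P3,P4,P5] Q2=[]
t=12-14: P2@Q0 runs 2, rem=5, I/O yield, promote→Q0. Q0=[P2] Q1=[P1,P3,P4,P5] Q2=[]
t=14-16: P2@Q0 runs 2, rem=3, I/O yield, promote→Q0. Q0=[P2] Q1=[P1,P3,P4,P5] Q2=[]
t=16-18: P2@Q0 runs 2, rem=1, I/O yield, promote→Q0. Q0=[P2] Q1=[P1,P3,P4,P5] Q2=[]
t=18-19: P2@Q0 runs 1, rem=0, completes. Q0=[] Q1=[P1,P3,P4,P5] Q2=[]
t=19-25: P1@Q1 runs 6, rem=4, quantum used, demote→Q2. Q0=[] Q1=[P3,P4,P5] Q2=[P1]
t=25-28: P3@Q1 runs 3, rem=1, I/O yield, promote→Q0. Q0=[P3] Q1=[P4,P5] Q2=[P1]
t=28-29: P3@Q0 runs 1, rem=0, completes. Q0=[] Q1=[P4,P5] Q2=[P1]
t=29-31: P4@Q1 runs 2, rem=0, completes. Q0=[] Q1=[P5] Q2=[P1]
t=31-37: P5@Q1 runs 6, rem=4, quantum used, demote→Q2. Q0=[] Q1=[] Q2=[P1,P5]
t=37-41: P1@Q2 runs 4, rem=0, completes. Q0=[] Q1=[] Q2=[P5]
t=41-45: P5@Q2 runs 4, rem=0, completes. Q0=[] Q1=[] Q2=[]

Answer: P2,P3,P4,P1,P5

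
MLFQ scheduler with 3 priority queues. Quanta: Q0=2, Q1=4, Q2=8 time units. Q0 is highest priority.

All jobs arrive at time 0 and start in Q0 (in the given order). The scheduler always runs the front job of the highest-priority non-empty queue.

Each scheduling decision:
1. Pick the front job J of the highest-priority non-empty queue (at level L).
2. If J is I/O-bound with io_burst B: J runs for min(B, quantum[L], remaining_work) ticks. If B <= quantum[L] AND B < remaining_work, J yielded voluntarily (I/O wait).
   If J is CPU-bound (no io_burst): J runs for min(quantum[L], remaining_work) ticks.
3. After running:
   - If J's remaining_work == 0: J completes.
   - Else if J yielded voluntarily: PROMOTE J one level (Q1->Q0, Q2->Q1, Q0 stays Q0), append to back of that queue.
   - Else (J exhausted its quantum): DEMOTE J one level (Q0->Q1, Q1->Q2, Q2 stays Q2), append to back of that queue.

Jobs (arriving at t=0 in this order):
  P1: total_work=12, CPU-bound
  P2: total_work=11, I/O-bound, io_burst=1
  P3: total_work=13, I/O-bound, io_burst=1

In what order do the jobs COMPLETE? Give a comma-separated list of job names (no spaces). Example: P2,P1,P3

Answer: P2,P3,P1

Derivation:
t=0-2: P1@Q0 runs 2, rem=10, quantum used, demote→Q1. Q0=[P2,P3] Q1=[P1] Q2=[]
t=2-3: P2@Q0 runs 1, rem=10, I/O yield, promote→Q0. Q0=[P3,P2] Q1=[P1] Q2=[]
t=3-4: P3@Q0 runs 1, rem=12, I/O yield, promote→Q0. Q0=[P2,P3] Q1=[P1] Q2=[]
t=4-5: P2@Q0 runs 1, rem=9, I/O yield, promote→Q0. Q0=[P3,P2] Q1=[P1] Q2=[]
t=5-6: P3@Q0 runs 1, rem=11, I/O yield, promote→Q0. Q0=[P2,P3] Q1=[P1] Q2=[]
t=6-7: P2@Q0 runs 1, rem=8, I/O yield, promote→Q0. Q0=[P3,P2] Q1=[P1] Q2=[]
t=7-8: P3@Q0 runs 1, rem=10, I/O yield, promote→Q0. Q0=[P2,P3] Q1=[P1] Q2=[]
t=8-9: P2@Q0 runs 1, rem=7, I/O yield, promote→Q0. Q0=[P3,P2] Q1=[P1] Q2=[]
t=9-10: P3@Q0 runs 1, rem=9, I/O yield, promote→Q0. Q0=[P2,P3] Q1=[P1] Q2=[]
t=10-11: P2@Q0 runs 1, rem=6, I/O yield, promote→Q0. Q0=[P3,P2] Q1=[P1] Q2=[]
t=11-12: P3@Q0 runs 1, rem=8, I/O yield, promote→Q0. Q0=[P2,P3] Q1=[P1] Q2=[]
t=12-13: P2@Q0 runs 1, rem=5, I/O yield, promote→Q0. Q0=[P3,P2] Q1=[P1] Q2=[]
t=13-14: P3@Q0 runs 1, rem=7, I/O yield, promote→Q0. Q0=[P2,P3] Q1=[P1] Q2=[]
t=14-15: P2@Q0 runs 1, rem=4, I/O yield, promote→Q0. Q0=[P3,P2] Q1=[P1] Q2=[]
t=15-16: P3@Q0 runs 1, rem=6, I/O yield, promote→Q0. Q0=[P2,P3] Q1=[P1] Q2=[]
t=16-17: P2@Q0 runs 1, rem=3, I/O yield, promote→Q0. Q0=[P3,P2] Q1=[P1] Q2=[]
t=17-18: P3@Q0 runs 1, rem=5, I/O yield, promote→Q0. Q0=[P2,P3] Q1=[P1] Q2=[]
t=18-19: P2@Q0 runs 1, rem=2, I/O yield, promote→Q0. Q0=[P3,P2] Q1=[P1] Q2=[]
t=19-20: P3@Q0 runs 1, rem=4, I/O yield, promote→Q0. Q0=[P2,P3] Q1=[P1] Q2=[]
t=20-21: P2@Q0 runs 1, rem=1, I/O yield, promote→Q0. Q0=[P3,P2] Q1=[P1] Q2=[]
t=21-22: P3@Q0 runs 1, rem=3, I/O yield, promote→Q0. Q0=[P2,P3] Q1=[P1] Q2=[]
t=22-23: P2@Q0 runs 1, rem=0, completes. Q0=[P3] Q1=[P1] Q2=[]
t=23-24: P3@Q0 runs 1, rem=2, I/O yield, promote→Q0. Q0=[P3] Q1=[P1] Q2=[]
t=24-25: P3@Q0 runs 1, rem=1, I/O yield, promote→Q0. Q0=[P3] Q1=[P1] Q2=[]
t=25-26: P3@Q0 runs 1, rem=0, completes. Q0=[] Q1=[P1] Q2=[]
t=26-30: P1@Q1 runs 4, rem=6, quantum used, demote→Q2. Q0=[] Q1=[] Q2=[P1]
t=30-36: P1@Q2 runs 6, rem=0, completes. Q0=[] Q1=[] Q2=[]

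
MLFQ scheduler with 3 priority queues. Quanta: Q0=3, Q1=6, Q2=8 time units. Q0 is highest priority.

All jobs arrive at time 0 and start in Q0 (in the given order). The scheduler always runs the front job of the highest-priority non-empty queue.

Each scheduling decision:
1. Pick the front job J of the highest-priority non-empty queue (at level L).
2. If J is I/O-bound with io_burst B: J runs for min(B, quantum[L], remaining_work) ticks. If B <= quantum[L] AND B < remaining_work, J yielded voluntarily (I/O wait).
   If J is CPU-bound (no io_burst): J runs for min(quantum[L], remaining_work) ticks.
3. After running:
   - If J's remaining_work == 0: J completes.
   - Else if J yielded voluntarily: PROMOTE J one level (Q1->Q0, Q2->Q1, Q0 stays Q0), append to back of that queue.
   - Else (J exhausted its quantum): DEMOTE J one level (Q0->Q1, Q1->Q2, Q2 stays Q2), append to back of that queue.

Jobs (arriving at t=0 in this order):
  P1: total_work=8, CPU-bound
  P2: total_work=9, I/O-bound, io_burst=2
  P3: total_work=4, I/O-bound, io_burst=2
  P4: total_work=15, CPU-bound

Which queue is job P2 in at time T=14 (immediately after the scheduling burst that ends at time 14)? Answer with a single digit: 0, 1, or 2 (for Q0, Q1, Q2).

t=0-3: P1@Q0 runs 3, rem=5, quantum used, demote→Q1. Q0=[P2,P3,P4] Q1=[P1] Q2=[]
t=3-5: P2@Q0 runs 2, rem=7, I/O yield, promote→Q0. Q0=[P3,P4,P2] Q1=[P1] Q2=[]
t=5-7: P3@Q0 runs 2, rem=2, I/O yield, promote→Q0. Q0=[P4,P2,P3] Q1=[P1] Q2=[]
t=7-10: P4@Q0 runs 3, rem=12, quantum used, demote→Q1. Q0=[P2,P3] Q1=[P1,P4] Q2=[]
t=10-12: P2@Q0 runs 2, rem=5, I/O yield, promote→Q0. Q0=[P3,P2] Q1=[P1,P4] Q2=[]
t=12-14: P3@Q0 runs 2, rem=0, completes. Q0=[P2] Q1=[P1,P4] Q2=[]
t=14-16: P2@Q0 runs 2, rem=3, I/O yield, promote→Q0. Q0=[P2] Q1=[P1,P4] Q2=[]
t=16-18: P2@Q0 runs 2, rem=1, I/O yield, promote→Q0. Q0=[P2] Q1=[P1,P4] Q2=[]
t=18-19: P2@Q0 runs 1, rem=0, completes. Q0=[] Q1=[P1,P4] Q2=[]
t=19-24: P1@Q1 runs 5, rem=0, completes. Q0=[] Q1=[P4] Q2=[]
t=24-30: P4@Q1 runs 6, rem=6, quantum used, demote→Q2. Q0=[] Q1=[] Q2=[P4]
t=30-36: P4@Q2 runs 6, rem=0, completes. Q0=[] Q1=[] Q2=[]

Answer: 0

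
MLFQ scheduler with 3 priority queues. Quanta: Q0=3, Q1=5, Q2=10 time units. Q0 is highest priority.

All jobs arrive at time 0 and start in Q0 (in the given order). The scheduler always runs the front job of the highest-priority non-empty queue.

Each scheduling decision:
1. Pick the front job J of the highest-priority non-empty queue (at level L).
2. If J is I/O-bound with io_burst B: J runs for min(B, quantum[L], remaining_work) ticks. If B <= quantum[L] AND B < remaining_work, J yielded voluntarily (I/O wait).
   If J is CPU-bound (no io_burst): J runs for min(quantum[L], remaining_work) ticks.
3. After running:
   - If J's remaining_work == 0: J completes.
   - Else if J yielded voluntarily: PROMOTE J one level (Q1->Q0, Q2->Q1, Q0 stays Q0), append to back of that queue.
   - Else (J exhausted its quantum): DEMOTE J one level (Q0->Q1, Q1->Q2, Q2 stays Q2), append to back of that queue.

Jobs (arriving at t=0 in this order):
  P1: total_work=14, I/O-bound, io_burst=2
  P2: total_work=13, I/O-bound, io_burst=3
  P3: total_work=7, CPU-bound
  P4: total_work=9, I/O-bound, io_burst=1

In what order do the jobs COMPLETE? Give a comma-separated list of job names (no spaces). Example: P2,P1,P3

t=0-2: P1@Q0 runs 2, rem=12, I/O yield, promote→Q0. Q0=[P2,P3,P4,P1] Q1=[] Q2=[]
t=2-5: P2@Q0 runs 3, rem=10, I/O yield, promote→Q0. Q0=[P3,P4,P1,P2] Q1=[] Q2=[]
t=5-8: P3@Q0 runs 3, rem=4, quantum used, demote→Q1. Q0=[P4,P1,P2] Q1=[P3] Q2=[]
t=8-9: P4@Q0 runs 1, rem=8, I/O yield, promote→Q0. Q0=[P1,P2,P4] Q1=[P3] Q2=[]
t=9-11: P1@Q0 runs 2, rem=10, I/O yield, promote→Q0. Q0=[P2,P4,P1] Q1=[P3] Q2=[]
t=11-14: P2@Q0 runs 3, rem=7, I/O yield, promote→Q0. Q0=[P4,P1,P2] Q1=[P3] Q2=[]
t=14-15: P4@Q0 runs 1, rem=7, I/O yield, promote→Q0. Q0=[P1,P2,P4] Q1=[P3] Q2=[]
t=15-17: P1@Q0 runs 2, rem=8, I/O yield, promote→Q0. Q0=[P2,P4,P1] Q1=[P3] Q2=[]
t=17-20: P2@Q0 runs 3, rem=4, I/O yield, promote→Q0. Q0=[P4,P1,P2] Q1=[P3] Q2=[]
t=20-21: P4@Q0 runs 1, rem=6, I/O yield, promote→Q0. Q0=[P1,P2,P4] Q1=[P3] Q2=[]
t=21-23: P1@Q0 runs 2, rem=6, I/O yield, promote→Q0. Q0=[P2,P4,P1] Q1=[P3] Q2=[]
t=23-26: P2@Q0 runs 3, rem=1, I/O yield, promote→Q0. Q0=[P4,P1,P2] Q1=[P3] Q2=[]
t=26-27: P4@Q0 runs 1, rem=5, I/O yield, promote→Q0. Q0=[P1,P2,P4] Q1=[P3] Q2=[]
t=27-29: P1@Q0 runs 2, rem=4, I/O yield, promote→Q0. Q0=[P2,P4,P1] Q1=[P3] Q2=[]
t=29-30: P2@Q0 runs 1, rem=0, completes. Q0=[P4,P1] Q1=[P3] Q2=[]
t=30-31: P4@Q0 runs 1, rem=4, I/O yield, promote→Q0. Q0=[P1,P4] Q1=[P3] Q2=[]
t=31-33: P1@Q0 runs 2, rem=2, I/O yield, promote→Q0. Q0=[P4,P1] Q1=[P3] Q2=[]
t=33-34: P4@Q0 runs 1, rem=3, I/O yield, promote→Q0. Q0=[P1,P4] Q1=[P3] Q2=[]
t=34-36: P1@Q0 runs 2, rem=0, completes. Q0=[P4] Q1=[P3] Q2=[]
t=36-37: P4@Q0 runs 1, rem=2, I/O yield, promote→Q0. Q0=[P4] Q1=[P3] Q2=[]
t=37-38: P4@Q0 runs 1, rem=1, I/O yield, promote→Q0. Q0=[P4] Q1=[P3] Q2=[]
t=38-39: P4@Q0 runs 1, rem=0, completes. Q0=[] Q1=[P3] Q2=[]
t=39-43: P3@Q1 runs 4, rem=0, completes. Q0=[] Q1=[] Q2=[]

Answer: P2,P1,P4,P3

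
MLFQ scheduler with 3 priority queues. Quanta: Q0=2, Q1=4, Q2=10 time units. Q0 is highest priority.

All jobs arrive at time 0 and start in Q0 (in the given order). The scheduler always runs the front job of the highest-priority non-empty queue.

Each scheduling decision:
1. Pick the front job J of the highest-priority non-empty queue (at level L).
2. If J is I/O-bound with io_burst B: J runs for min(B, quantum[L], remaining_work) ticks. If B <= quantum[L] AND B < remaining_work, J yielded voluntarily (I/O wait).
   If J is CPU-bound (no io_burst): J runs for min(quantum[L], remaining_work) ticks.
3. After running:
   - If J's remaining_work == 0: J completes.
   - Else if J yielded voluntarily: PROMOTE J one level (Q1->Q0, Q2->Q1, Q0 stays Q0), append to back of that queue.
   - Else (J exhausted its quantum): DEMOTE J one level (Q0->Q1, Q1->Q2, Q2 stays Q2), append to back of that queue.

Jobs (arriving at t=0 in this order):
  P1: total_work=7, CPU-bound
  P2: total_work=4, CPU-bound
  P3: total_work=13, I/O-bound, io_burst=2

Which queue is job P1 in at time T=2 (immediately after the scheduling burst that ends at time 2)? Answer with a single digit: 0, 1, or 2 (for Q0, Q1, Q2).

Answer: 1

Derivation:
t=0-2: P1@Q0 runs 2, rem=5, quantum used, demote→Q1. Q0=[P2,P3] Q1=[P1] Q2=[]
t=2-4: P2@Q0 runs 2, rem=2, quantum used, demote→Q1. Q0=[P3] Q1=[P1,P2] Q2=[]
t=4-6: P3@Q0 runs 2, rem=11, I/O yield, promote→Q0. Q0=[P3] Q1=[P1,P2] Q2=[]
t=6-8: P3@Q0 runs 2, rem=9, I/O yield, promote→Q0. Q0=[P3] Q1=[P1,P2] Q2=[]
t=8-10: P3@Q0 runs 2, rem=7, I/O yield, promote→Q0. Q0=[P3] Q1=[P1,P2] Q2=[]
t=10-12: P3@Q0 runs 2, rem=5, I/O yield, promote→Q0. Q0=[P3] Q1=[P1,P2] Q2=[]
t=12-14: P3@Q0 runs 2, rem=3, I/O yield, promote→Q0. Q0=[P3] Q1=[P1,P2] Q2=[]
t=14-16: P3@Q0 runs 2, rem=1, I/O yield, promote→Q0. Q0=[P3] Q1=[P1,P2] Q2=[]
t=16-17: P3@Q0 runs 1, rem=0, completes. Q0=[] Q1=[P1,P2] Q2=[]
t=17-21: P1@Q1 runs 4, rem=1, quantum used, demote→Q2. Q0=[] Q1=[P2] Q2=[P1]
t=21-23: P2@Q1 runs 2, rem=0, completes. Q0=[] Q1=[] Q2=[P1]
t=23-24: P1@Q2 runs 1, rem=0, completes. Q0=[] Q1=[] Q2=[]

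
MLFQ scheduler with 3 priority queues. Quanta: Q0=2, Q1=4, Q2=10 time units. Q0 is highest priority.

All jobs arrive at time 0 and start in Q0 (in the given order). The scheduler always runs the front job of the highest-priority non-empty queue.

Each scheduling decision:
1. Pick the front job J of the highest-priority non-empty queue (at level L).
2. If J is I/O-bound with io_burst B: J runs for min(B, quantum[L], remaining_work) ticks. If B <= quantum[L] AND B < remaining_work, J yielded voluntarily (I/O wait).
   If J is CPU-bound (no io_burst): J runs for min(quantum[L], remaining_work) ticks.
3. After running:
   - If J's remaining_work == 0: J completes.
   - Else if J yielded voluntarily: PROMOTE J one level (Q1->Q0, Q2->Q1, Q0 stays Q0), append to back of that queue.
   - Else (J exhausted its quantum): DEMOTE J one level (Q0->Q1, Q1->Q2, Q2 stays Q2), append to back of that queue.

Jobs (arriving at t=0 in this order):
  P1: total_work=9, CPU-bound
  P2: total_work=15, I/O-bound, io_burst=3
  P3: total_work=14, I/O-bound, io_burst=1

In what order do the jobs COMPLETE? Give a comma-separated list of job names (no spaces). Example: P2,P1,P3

t=0-2: P1@Q0 runs 2, rem=7, quantum used, demote→Q1. Q0=[P2,P3] Q1=[P1] Q2=[]
t=2-4: P2@Q0 runs 2, rem=13, quantum used, demote→Q1. Q0=[P3] Q1=[P1,P2] Q2=[]
t=4-5: P3@Q0 runs 1, rem=13, I/O yield, promote→Q0. Q0=[P3] Q1=[P1,P2] Q2=[]
t=5-6: P3@Q0 runs 1, rem=12, I/O yield, promote→Q0. Q0=[P3] Q1=[P1,P2] Q2=[]
t=6-7: P3@Q0 runs 1, rem=11, I/O yield, promote→Q0. Q0=[P3] Q1=[P1,P2] Q2=[]
t=7-8: P3@Q0 runs 1, rem=10, I/O yield, promote→Q0. Q0=[P3] Q1=[P1,P2] Q2=[]
t=8-9: P3@Q0 runs 1, rem=9, I/O yield, promote→Q0. Q0=[P3] Q1=[P1,P2] Q2=[]
t=9-10: P3@Q0 runs 1, rem=8, I/O yield, promote→Q0. Q0=[P3] Q1=[P1,P2] Q2=[]
t=10-11: P3@Q0 runs 1, rem=7, I/O yield, promote→Q0. Q0=[P3] Q1=[P1,P2] Q2=[]
t=11-12: P3@Q0 runs 1, rem=6, I/O yield, promote→Q0. Q0=[P3] Q1=[P1,P2] Q2=[]
t=12-13: P3@Q0 runs 1, rem=5, I/O yield, promote→Q0. Q0=[P3] Q1=[P1,P2] Q2=[]
t=13-14: P3@Q0 runs 1, rem=4, I/O yield, promote→Q0. Q0=[P3] Q1=[P1,P2] Q2=[]
t=14-15: P3@Q0 runs 1, rem=3, I/O yield, promote→Q0. Q0=[P3] Q1=[P1,P2] Q2=[]
t=15-16: P3@Q0 runs 1, rem=2, I/O yield, promote→Q0. Q0=[P3] Q1=[P1,P2] Q2=[]
t=16-17: P3@Q0 runs 1, rem=1, I/O yield, promote→Q0. Q0=[P3] Q1=[P1,P2] Q2=[]
t=17-18: P3@Q0 runs 1, rem=0, completes. Q0=[] Q1=[P1,P2] Q2=[]
t=18-22: P1@Q1 runs 4, rem=3, quantum used, demote→Q2. Q0=[] Q1=[P2] Q2=[P1]
t=22-25: P2@Q1 runs 3, rem=10, I/O yield, promote→Q0. Q0=[P2] Q1=[] Q2=[P1]
t=25-27: P2@Q0 runs 2, rem=8, quantum used, demote→Q1. Q0=[] Q1=[P2] Q2=[P1]
t=27-30: P2@Q1 runs 3, rem=5, I/O yield, promote→Q0. Q0=[P2] Q1=[] Q2=[P1]
t=30-32: P2@Q0 runs 2, rem=3, quantum used, demote→Q1. Q0=[] Q1=[P2] Q2=[P1]
t=32-35: P2@Q1 runs 3, rem=0, completes. Q0=[] Q1=[] Q2=[P1]
t=35-38: P1@Q2 runs 3, rem=0, completes. Q0=[] Q1=[] Q2=[]

Answer: P3,P2,P1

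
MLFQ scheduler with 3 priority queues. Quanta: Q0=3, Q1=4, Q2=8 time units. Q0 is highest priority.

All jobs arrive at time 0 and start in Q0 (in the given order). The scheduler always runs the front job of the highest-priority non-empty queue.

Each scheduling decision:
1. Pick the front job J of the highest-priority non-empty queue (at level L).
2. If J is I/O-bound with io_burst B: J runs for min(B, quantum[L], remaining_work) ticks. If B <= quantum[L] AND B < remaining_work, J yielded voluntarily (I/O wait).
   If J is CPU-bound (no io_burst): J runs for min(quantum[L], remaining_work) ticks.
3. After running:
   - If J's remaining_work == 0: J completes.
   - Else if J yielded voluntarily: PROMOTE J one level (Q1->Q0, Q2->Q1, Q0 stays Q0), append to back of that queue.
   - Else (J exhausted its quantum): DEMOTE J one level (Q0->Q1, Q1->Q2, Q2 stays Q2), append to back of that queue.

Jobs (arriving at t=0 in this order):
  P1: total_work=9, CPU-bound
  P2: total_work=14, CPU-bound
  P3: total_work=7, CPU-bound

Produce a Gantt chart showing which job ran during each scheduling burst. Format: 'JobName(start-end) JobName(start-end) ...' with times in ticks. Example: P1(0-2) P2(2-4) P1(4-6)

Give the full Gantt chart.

Answer: P1(0-3) P2(3-6) P3(6-9) P1(9-13) P2(13-17) P3(17-21) P1(21-23) P2(23-30)

Derivation:
t=0-3: P1@Q0 runs 3, rem=6, quantum used, demote→Q1. Q0=[P2,P3] Q1=[P1] Q2=[]
t=3-6: P2@Q0 runs 3, rem=11, quantum used, demote→Q1. Q0=[P3] Q1=[P1,P2] Q2=[]
t=6-9: P3@Q0 runs 3, rem=4, quantum used, demote→Q1. Q0=[] Q1=[P1,P2,P3] Q2=[]
t=9-13: P1@Q1 runs 4, rem=2, quantum used, demote→Q2. Q0=[] Q1=[P2,P3] Q2=[P1]
t=13-17: P2@Q1 runs 4, rem=7, quantum used, demote→Q2. Q0=[] Q1=[P3] Q2=[P1,P2]
t=17-21: P3@Q1 runs 4, rem=0, completes. Q0=[] Q1=[] Q2=[P1,P2]
t=21-23: P1@Q2 runs 2, rem=0, completes. Q0=[] Q1=[] Q2=[P2]
t=23-30: P2@Q2 runs 7, rem=0, completes. Q0=[] Q1=[] Q2=[]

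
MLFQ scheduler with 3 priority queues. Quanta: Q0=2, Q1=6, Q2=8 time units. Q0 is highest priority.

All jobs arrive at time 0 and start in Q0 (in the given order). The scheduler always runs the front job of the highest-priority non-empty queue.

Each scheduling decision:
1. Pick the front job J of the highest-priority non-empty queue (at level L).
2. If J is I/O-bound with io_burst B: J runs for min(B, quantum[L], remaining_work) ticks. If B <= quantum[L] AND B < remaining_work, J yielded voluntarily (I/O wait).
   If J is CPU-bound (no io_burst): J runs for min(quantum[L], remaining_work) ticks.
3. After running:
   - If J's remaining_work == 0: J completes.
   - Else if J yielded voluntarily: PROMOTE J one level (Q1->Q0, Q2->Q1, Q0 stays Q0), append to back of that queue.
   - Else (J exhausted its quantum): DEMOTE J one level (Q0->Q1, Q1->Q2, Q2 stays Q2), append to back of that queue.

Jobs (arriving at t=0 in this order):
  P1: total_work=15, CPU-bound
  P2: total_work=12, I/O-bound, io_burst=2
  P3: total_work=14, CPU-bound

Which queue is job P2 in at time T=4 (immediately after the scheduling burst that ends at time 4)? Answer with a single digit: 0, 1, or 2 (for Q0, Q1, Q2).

Answer: 0

Derivation:
t=0-2: P1@Q0 runs 2, rem=13, quantum used, demote→Q1. Q0=[P2,P3] Q1=[P1] Q2=[]
t=2-4: P2@Q0 runs 2, rem=10, I/O yield, promote→Q0. Q0=[P3,P2] Q1=[P1] Q2=[]
t=4-6: P3@Q0 runs 2, rem=12, quantum used, demote→Q1. Q0=[P2] Q1=[P1,P3] Q2=[]
t=6-8: P2@Q0 runs 2, rem=8, I/O yield, promote→Q0. Q0=[P2] Q1=[P1,P3] Q2=[]
t=8-10: P2@Q0 runs 2, rem=6, I/O yield, promote→Q0. Q0=[P2] Q1=[P1,P3] Q2=[]
t=10-12: P2@Q0 runs 2, rem=4, I/O yield, promote→Q0. Q0=[P2] Q1=[P1,P3] Q2=[]
t=12-14: P2@Q0 runs 2, rem=2, I/O yield, promote→Q0. Q0=[P2] Q1=[P1,P3] Q2=[]
t=14-16: P2@Q0 runs 2, rem=0, completes. Q0=[] Q1=[P1,P3] Q2=[]
t=16-22: P1@Q1 runs 6, rem=7, quantum used, demote→Q2. Q0=[] Q1=[P3] Q2=[P1]
t=22-28: P3@Q1 runs 6, rem=6, quantum used, demote→Q2. Q0=[] Q1=[] Q2=[P1,P3]
t=28-35: P1@Q2 runs 7, rem=0, completes. Q0=[] Q1=[] Q2=[P3]
t=35-41: P3@Q2 runs 6, rem=0, completes. Q0=[] Q1=[] Q2=[]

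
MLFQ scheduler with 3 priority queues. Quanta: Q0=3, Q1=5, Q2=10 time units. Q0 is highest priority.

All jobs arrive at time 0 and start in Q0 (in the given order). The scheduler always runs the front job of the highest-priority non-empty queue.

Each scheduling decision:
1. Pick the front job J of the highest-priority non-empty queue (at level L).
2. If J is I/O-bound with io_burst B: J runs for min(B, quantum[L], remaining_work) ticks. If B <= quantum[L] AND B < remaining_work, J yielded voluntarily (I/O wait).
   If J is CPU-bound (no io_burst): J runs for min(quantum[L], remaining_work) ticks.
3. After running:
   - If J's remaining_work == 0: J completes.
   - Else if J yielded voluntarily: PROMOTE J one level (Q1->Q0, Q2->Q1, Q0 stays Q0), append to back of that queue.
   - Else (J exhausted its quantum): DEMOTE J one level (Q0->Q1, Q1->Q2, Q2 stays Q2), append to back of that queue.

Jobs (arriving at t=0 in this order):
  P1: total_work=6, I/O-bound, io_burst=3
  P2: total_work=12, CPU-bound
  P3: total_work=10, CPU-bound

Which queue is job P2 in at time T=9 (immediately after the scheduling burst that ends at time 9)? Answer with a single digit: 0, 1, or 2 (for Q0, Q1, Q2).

Answer: 1

Derivation:
t=0-3: P1@Q0 runs 3, rem=3, I/O yield, promote→Q0. Q0=[P2,P3,P1] Q1=[] Q2=[]
t=3-6: P2@Q0 runs 3, rem=9, quantum used, demote→Q1. Q0=[P3,P1] Q1=[P2] Q2=[]
t=6-9: P3@Q0 runs 3, rem=7, quantum used, demote→Q1. Q0=[P1] Q1=[P2,P3] Q2=[]
t=9-12: P1@Q0 runs 3, rem=0, completes. Q0=[] Q1=[P2,P3] Q2=[]
t=12-17: P2@Q1 runs 5, rem=4, quantum used, demote→Q2. Q0=[] Q1=[P3] Q2=[P2]
t=17-22: P3@Q1 runs 5, rem=2, quantum used, demote→Q2. Q0=[] Q1=[] Q2=[P2,P3]
t=22-26: P2@Q2 runs 4, rem=0, completes. Q0=[] Q1=[] Q2=[P3]
t=26-28: P3@Q2 runs 2, rem=0, completes. Q0=[] Q1=[] Q2=[]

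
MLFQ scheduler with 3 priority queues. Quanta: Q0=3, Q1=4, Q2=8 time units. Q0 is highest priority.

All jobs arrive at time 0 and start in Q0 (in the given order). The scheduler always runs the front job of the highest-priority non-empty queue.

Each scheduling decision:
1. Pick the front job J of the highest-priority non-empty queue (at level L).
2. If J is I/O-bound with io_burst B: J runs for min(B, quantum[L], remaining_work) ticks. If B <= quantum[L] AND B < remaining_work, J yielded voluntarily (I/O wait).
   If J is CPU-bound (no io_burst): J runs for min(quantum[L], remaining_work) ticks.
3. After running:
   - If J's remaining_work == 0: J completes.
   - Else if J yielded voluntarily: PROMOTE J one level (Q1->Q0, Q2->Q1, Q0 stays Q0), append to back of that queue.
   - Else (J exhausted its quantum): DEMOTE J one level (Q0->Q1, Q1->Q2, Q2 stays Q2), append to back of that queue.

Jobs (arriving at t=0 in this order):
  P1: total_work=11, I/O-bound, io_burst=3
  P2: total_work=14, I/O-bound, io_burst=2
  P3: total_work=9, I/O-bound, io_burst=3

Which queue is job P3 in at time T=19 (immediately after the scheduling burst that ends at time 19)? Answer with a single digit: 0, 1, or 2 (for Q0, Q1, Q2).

Answer: 0

Derivation:
t=0-3: P1@Q0 runs 3, rem=8, I/O yield, promote→Q0. Q0=[P2,P3,P1] Q1=[] Q2=[]
t=3-5: P2@Q0 runs 2, rem=12, I/O yield, promote→Q0. Q0=[P3,P1,P2] Q1=[] Q2=[]
t=5-8: P3@Q0 runs 3, rem=6, I/O yield, promote→Q0. Q0=[P1,P2,P3] Q1=[] Q2=[]
t=8-11: P1@Q0 runs 3, rem=5, I/O yield, promote→Q0. Q0=[P2,P3,P1] Q1=[] Q2=[]
t=11-13: P2@Q0 runs 2, rem=10, I/O yield, promote→Q0. Q0=[P3,P1,P2] Q1=[] Q2=[]
t=13-16: P3@Q0 runs 3, rem=3, I/O yield, promote→Q0. Q0=[P1,P2,P3] Q1=[] Q2=[]
t=16-19: P1@Q0 runs 3, rem=2, I/O yield, promote→Q0. Q0=[P2,P3,P1] Q1=[] Q2=[]
t=19-21: P2@Q0 runs 2, rem=8, I/O yield, promote→Q0. Q0=[P3,P1,P2] Q1=[] Q2=[]
t=21-24: P3@Q0 runs 3, rem=0, completes. Q0=[P1,P2] Q1=[] Q2=[]
t=24-26: P1@Q0 runs 2, rem=0, completes. Q0=[P2] Q1=[] Q2=[]
t=26-28: P2@Q0 runs 2, rem=6, I/O yield, promote→Q0. Q0=[P2] Q1=[] Q2=[]
t=28-30: P2@Q0 runs 2, rem=4, I/O yield, promote→Q0. Q0=[P2] Q1=[] Q2=[]
t=30-32: P2@Q0 runs 2, rem=2, I/O yield, promote→Q0. Q0=[P2] Q1=[] Q2=[]
t=32-34: P2@Q0 runs 2, rem=0, completes. Q0=[] Q1=[] Q2=[]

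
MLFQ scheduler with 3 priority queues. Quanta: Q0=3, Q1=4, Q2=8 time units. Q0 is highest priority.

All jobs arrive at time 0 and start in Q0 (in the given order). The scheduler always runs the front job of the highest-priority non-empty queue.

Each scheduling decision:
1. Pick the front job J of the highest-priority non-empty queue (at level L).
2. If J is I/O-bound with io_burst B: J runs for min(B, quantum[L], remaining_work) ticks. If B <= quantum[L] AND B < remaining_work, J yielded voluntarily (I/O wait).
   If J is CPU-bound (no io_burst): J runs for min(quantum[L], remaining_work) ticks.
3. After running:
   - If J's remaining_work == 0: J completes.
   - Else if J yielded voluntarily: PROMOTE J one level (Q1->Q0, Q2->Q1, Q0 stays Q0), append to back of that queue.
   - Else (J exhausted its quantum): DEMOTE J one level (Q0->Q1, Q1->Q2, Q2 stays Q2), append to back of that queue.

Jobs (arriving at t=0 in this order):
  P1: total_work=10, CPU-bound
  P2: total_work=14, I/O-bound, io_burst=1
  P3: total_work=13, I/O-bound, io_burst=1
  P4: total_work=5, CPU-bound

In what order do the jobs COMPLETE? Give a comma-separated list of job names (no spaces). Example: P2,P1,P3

t=0-3: P1@Q0 runs 3, rem=7, quantum used, demote→Q1. Q0=[P2,P3,P4] Q1=[P1] Q2=[]
t=3-4: P2@Q0 runs 1, rem=13, I/O yield, promote→Q0. Q0=[P3,P4,P2] Q1=[P1] Q2=[]
t=4-5: P3@Q0 runs 1, rem=12, I/O yield, promote→Q0. Q0=[P4,P2,P3] Q1=[P1] Q2=[]
t=5-8: P4@Q0 runs 3, rem=2, quantum used, demote→Q1. Q0=[P2,P3] Q1=[P1,P4] Q2=[]
t=8-9: P2@Q0 runs 1, rem=12, I/O yield, promote→Q0. Q0=[P3,P2] Q1=[P1,P4] Q2=[]
t=9-10: P3@Q0 runs 1, rem=11, I/O yield, promote→Q0. Q0=[P2,P3] Q1=[P1,P4] Q2=[]
t=10-11: P2@Q0 runs 1, rem=11, I/O yield, promote→Q0. Q0=[P3,P2] Q1=[P1,P4] Q2=[]
t=11-12: P3@Q0 runs 1, rem=10, I/O yield, promote→Q0. Q0=[P2,P3] Q1=[P1,P4] Q2=[]
t=12-13: P2@Q0 runs 1, rem=10, I/O yield, promote→Q0. Q0=[P3,P2] Q1=[P1,P4] Q2=[]
t=13-14: P3@Q0 runs 1, rem=9, I/O yield, promote→Q0. Q0=[P2,P3] Q1=[P1,P4] Q2=[]
t=14-15: P2@Q0 runs 1, rem=9, I/O yield, promote→Q0. Q0=[P3,P2] Q1=[P1,P4] Q2=[]
t=15-16: P3@Q0 runs 1, rem=8, I/O yield, promote→Q0. Q0=[P2,P3] Q1=[P1,P4] Q2=[]
t=16-17: P2@Q0 runs 1, rem=8, I/O yield, promote→Q0. Q0=[P3,P2] Q1=[P1,P4] Q2=[]
t=17-18: P3@Q0 runs 1, rem=7, I/O yield, promote→Q0. Q0=[P2,P3] Q1=[P1,P4] Q2=[]
t=18-19: P2@Q0 runs 1, rem=7, I/O yield, promote→Q0. Q0=[P3,P2] Q1=[P1,P4] Q2=[]
t=19-20: P3@Q0 runs 1, rem=6, I/O yield, promote→Q0. Q0=[P2,P3] Q1=[P1,P4] Q2=[]
t=20-21: P2@Q0 runs 1, rem=6, I/O yield, promote→Q0. Q0=[P3,P2] Q1=[P1,P4] Q2=[]
t=21-22: P3@Q0 runs 1, rem=5, I/O yield, promote→Q0. Q0=[P2,P3] Q1=[P1,P4] Q2=[]
t=22-23: P2@Q0 runs 1, rem=5, I/O yield, promote→Q0. Q0=[P3,P2] Q1=[P1,P4] Q2=[]
t=23-24: P3@Q0 runs 1, rem=4, I/O yield, promote→Q0. Q0=[P2,P3] Q1=[P1,P4] Q2=[]
t=24-25: P2@Q0 runs 1, rem=4, I/O yield, promote→Q0. Q0=[P3,P2] Q1=[P1,P4] Q2=[]
t=25-26: P3@Q0 runs 1, rem=3, I/O yield, promote→Q0. Q0=[P2,P3] Q1=[P1,P4] Q2=[]
t=26-27: P2@Q0 runs 1, rem=3, I/O yield, promote→Q0. Q0=[P3,P2] Q1=[P1,P4] Q2=[]
t=27-28: P3@Q0 runs 1, rem=2, I/O yield, promote→Q0. Q0=[P2,P3] Q1=[P1,P4] Q2=[]
t=28-29: P2@Q0 runs 1, rem=2, I/O yield, promote→Q0. Q0=[P3,P2] Q1=[P1,P4] Q2=[]
t=29-30: P3@Q0 runs 1, rem=1, I/O yield, promote→Q0. Q0=[P2,P3] Q1=[P1,P4] Q2=[]
t=30-31: P2@Q0 runs 1, rem=1, I/O yield, promote→Q0. Q0=[P3,P2] Q1=[P1,P4] Q2=[]
t=31-32: P3@Q0 runs 1, rem=0, completes. Q0=[P2] Q1=[P1,P4] Q2=[]
t=32-33: P2@Q0 runs 1, rem=0, completes. Q0=[] Q1=[P1,P4] Q2=[]
t=33-37: P1@Q1 runs 4, rem=3, quantum used, demote→Q2. Q0=[] Q1=[P4] Q2=[P1]
t=37-39: P4@Q1 runs 2, rem=0, completes. Q0=[] Q1=[] Q2=[P1]
t=39-42: P1@Q2 runs 3, rem=0, completes. Q0=[] Q1=[] Q2=[]

Answer: P3,P2,P4,P1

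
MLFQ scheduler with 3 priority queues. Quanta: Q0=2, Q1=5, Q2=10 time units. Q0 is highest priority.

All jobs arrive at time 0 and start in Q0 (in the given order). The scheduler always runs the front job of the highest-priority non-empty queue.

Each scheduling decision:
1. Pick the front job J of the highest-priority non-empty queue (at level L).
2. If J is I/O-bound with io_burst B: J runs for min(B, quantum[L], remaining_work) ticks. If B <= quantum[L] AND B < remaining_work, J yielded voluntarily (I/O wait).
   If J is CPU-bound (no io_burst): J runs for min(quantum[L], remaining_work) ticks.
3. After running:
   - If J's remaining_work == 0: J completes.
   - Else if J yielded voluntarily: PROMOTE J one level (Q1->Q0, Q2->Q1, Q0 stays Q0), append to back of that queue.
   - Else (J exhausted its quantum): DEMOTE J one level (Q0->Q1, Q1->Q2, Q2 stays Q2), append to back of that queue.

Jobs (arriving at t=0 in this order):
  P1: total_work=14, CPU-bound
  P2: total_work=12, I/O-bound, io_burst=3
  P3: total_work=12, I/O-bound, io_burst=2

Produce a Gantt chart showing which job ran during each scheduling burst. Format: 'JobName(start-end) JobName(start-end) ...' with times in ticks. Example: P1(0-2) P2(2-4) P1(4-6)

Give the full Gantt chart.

Answer: P1(0-2) P2(2-4) P3(4-6) P3(6-8) P3(8-10) P3(10-12) P3(12-14) P3(14-16) P1(16-21) P2(21-24) P2(24-26) P2(26-29) P2(29-31) P1(31-38)

Derivation:
t=0-2: P1@Q0 runs 2, rem=12, quantum used, demote→Q1. Q0=[P2,P3] Q1=[P1] Q2=[]
t=2-4: P2@Q0 runs 2, rem=10, quantum used, demote→Q1. Q0=[P3] Q1=[P1,P2] Q2=[]
t=4-6: P3@Q0 runs 2, rem=10, I/O yield, promote→Q0. Q0=[P3] Q1=[P1,P2] Q2=[]
t=6-8: P3@Q0 runs 2, rem=8, I/O yield, promote→Q0. Q0=[P3] Q1=[P1,P2] Q2=[]
t=8-10: P3@Q0 runs 2, rem=6, I/O yield, promote→Q0. Q0=[P3] Q1=[P1,P2] Q2=[]
t=10-12: P3@Q0 runs 2, rem=4, I/O yield, promote→Q0. Q0=[P3] Q1=[P1,P2] Q2=[]
t=12-14: P3@Q0 runs 2, rem=2, I/O yield, promote→Q0. Q0=[P3] Q1=[P1,P2] Q2=[]
t=14-16: P3@Q0 runs 2, rem=0, completes. Q0=[] Q1=[P1,P2] Q2=[]
t=16-21: P1@Q1 runs 5, rem=7, quantum used, demote→Q2. Q0=[] Q1=[P2] Q2=[P1]
t=21-24: P2@Q1 runs 3, rem=7, I/O yield, promote→Q0. Q0=[P2] Q1=[] Q2=[P1]
t=24-26: P2@Q0 runs 2, rem=5, quantum used, demote→Q1. Q0=[] Q1=[P2] Q2=[P1]
t=26-29: P2@Q1 runs 3, rem=2, I/O yield, promote→Q0. Q0=[P2] Q1=[] Q2=[P1]
t=29-31: P2@Q0 runs 2, rem=0, completes. Q0=[] Q1=[] Q2=[P1]
t=31-38: P1@Q2 runs 7, rem=0, completes. Q0=[] Q1=[] Q2=[]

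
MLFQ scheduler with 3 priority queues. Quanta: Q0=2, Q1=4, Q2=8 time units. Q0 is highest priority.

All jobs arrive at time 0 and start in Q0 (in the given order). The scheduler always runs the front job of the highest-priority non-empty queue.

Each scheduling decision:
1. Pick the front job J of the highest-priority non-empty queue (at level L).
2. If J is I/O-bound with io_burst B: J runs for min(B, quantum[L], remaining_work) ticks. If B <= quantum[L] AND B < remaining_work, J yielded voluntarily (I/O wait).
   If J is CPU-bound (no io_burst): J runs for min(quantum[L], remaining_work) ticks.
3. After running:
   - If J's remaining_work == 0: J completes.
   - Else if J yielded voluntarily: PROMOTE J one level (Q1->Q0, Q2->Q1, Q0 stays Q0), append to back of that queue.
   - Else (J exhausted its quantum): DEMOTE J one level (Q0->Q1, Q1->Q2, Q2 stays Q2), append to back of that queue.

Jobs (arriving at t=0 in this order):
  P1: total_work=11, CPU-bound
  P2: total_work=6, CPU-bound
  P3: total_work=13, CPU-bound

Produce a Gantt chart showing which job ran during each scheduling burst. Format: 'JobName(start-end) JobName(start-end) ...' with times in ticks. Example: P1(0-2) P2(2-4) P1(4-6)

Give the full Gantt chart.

t=0-2: P1@Q0 runs 2, rem=9, quantum used, demote→Q1. Q0=[P2,P3] Q1=[P1] Q2=[]
t=2-4: P2@Q0 runs 2, rem=4, quantum used, demote→Q1. Q0=[P3] Q1=[P1,P2] Q2=[]
t=4-6: P3@Q0 runs 2, rem=11, quantum used, demote→Q1. Q0=[] Q1=[P1,P2,P3] Q2=[]
t=6-10: P1@Q1 runs 4, rem=5, quantum used, demote→Q2. Q0=[] Q1=[P2,P3] Q2=[P1]
t=10-14: P2@Q1 runs 4, rem=0, completes. Q0=[] Q1=[P3] Q2=[P1]
t=14-18: P3@Q1 runs 4, rem=7, quantum used, demote→Q2. Q0=[] Q1=[] Q2=[P1,P3]
t=18-23: P1@Q2 runs 5, rem=0, completes. Q0=[] Q1=[] Q2=[P3]
t=23-30: P3@Q2 runs 7, rem=0, completes. Q0=[] Q1=[] Q2=[]

Answer: P1(0-2) P2(2-4) P3(4-6) P1(6-10) P2(10-14) P3(14-18) P1(18-23) P3(23-30)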